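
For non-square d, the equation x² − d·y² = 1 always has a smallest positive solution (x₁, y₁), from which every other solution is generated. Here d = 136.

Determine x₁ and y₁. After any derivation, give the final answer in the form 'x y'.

35 3

√136 → a₀=11, period (1,1,1,22); ℓ=4 even so k=3
step 0: (11, 1)  from 11·(1,0) + (0,1)
step 1: (12, 1)  from 1·(11,1) + (1,0)
step 2: (23, 2)  from 1·(12,1) + (11,1)
step 3: (35, 3)  from 1·(23,2) + (12,1)
→ (35, 3).  Check: 35²=1225, 136·3²=1224, difference 1.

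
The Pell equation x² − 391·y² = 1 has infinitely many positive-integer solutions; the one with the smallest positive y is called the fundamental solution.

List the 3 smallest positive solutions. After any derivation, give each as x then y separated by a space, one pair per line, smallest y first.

7338680 371133
107712448284799 5447252648880
1580934379957370111960 79951288138564985667

√391 → a₀=19, period (1,3,2,2,1,…,3,1,38); ℓ=16 even so k=15
step 0: (19, 1)  from 19·(1,0) + (0,1)
step 1: (20, 1)  from 1·(19,1) + (1,0)
step 2: (79, 4)  from 3·(20,1) + (19,1)
step 3: (178, 9)  from 2·(79,4) + (20,1)
step 4: (435, 22)  from 2·(178,9) + (79,4)
step 5: (613, 31)  from 1·(435,22) + (178,9)
…
step 8: (52519, 2656)  from 19·(2709,137) + (1048,53)
step 9: (107747, 5449)  from 2·(52519,2656) + (2709,137)
step 10: (160266, 8105)  from 1·(107747,5449) + (52519,2656)
step 11: (268013, 13554)  from 1·(160266,8105) + (107747,5449)
step 12: (696292, 35213)  from 2·(268013,13554) + (160266,8105)
step 13: (1660597, 83980)  from 2·(696292,35213) + (268013,13554)
step 14: (5678083, 287153)  from 3·(1660597,83980) + (696292,35213)
step 15: (7338680, 371133)  from 1·(5678083,287153) + (1660597,83980)
(x₁, y₁) = (7338680, 371133);  7338680² − 391·371133² = 1 ✓
(7338680+371133√391)^2 = 107712448284799 + 5447252648880√391
(7338680+371133√391)^3 = 1580934379957370111960 + 79951288138564985667√391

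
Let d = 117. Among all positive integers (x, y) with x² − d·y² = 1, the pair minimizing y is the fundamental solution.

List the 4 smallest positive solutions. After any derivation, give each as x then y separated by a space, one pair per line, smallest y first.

649 60
842401 77880
1093435849 101088180
1419278889601 131212379760

[10; 1,4,2,4,1,20] for √117; ℓ=6 ⇒ convergent index 5
k=0  a_k=10  p_k/q_k = 10/1
k=1  a_k=1  p_k/q_k = 11/1
…
k=4  a_k=4  p_k/q_k = 530/49
k=5  a_k=1  p_k/q_k = 649/60
fundamental: x₁=649, y₁=60  (since 421201 − 117·3600 = 1)
n=2: (649,60)∘(649,60) = (649·649+117·60·60, 649·60+60·649) = (842401,77880)
n=3: (842401,77880)∘(649,60) = (649·842401+117·60·77880, 649·77880+60·842401) = (1093435849,101088180)
n=4: (1093435849,101088180)∘(649,60) = (649·1093435849+117·60·101088180, 649·101088180+60·1093435849) = (1419278889601,131212379760)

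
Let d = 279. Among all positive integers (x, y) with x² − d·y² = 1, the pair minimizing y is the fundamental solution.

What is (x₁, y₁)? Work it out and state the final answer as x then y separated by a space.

1520 91

[16; 1,2,2,1,2,2,1,32] for √279; ℓ=8 ⇒ convergent index 7
k=0  a_k=16  p_k/q_k = 16/1
…
k=3  a_k=2  p_k/q_k = 117/7
…
k=6  a_k=2  p_k/q_k = 1069/64
k=7  a_k=1  p_k/q_k = 1520/91
→ (1520, 91).  Check: 1520²=2310400, 279·91²=2310399, difference 1.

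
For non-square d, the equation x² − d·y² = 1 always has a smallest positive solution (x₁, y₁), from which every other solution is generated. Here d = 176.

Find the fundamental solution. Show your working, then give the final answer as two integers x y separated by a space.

199 15

d=176: √d = [13; 3,1,3,26] (ℓ=4, even), read p_3/q_3
k=0  a_k=13  p_k/q_k = 13/1
k=1  a_k=3  p_k/q_k = 40/3
k=2  a_k=1  p_k/q_k = 53/4
k=3  a_k=3  p_k/q_k = 199/15
fundamental: x₁=199, y₁=15  (since 39601 − 176·225 = 1)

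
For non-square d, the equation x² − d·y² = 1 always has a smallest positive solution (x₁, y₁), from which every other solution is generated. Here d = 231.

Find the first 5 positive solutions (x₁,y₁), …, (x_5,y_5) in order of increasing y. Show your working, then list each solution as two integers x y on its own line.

d=231: √d = [15; 5,30] (ℓ=2, even), read p_1/q_1
step 0: (15, 1)  from 15·(1,0) + (0,1)
step 1: (76, 5)  from 5·(15,1) + (1,0)
fundamental: x₁=76, y₁=5  (since 5776 − 231·25 = 1)
k=2:  x_2 = 76·76+231·5·5 = 11551,  y_2 = 76·5+5·76 = 760
k=3:  x_3 = 76·11551+231·5·760 = 1755676,  y_3 = 76·760+5·11551 = 115515
k=4:  x_4 = 76·1755676+231·5·115515 = 266851201,  y_4 = 76·115515+5·1755676 = 17557520
k=5:  x_5 = 76·266851201+231·5·17557520 = 40559626876,  y_5 = 76·17557520+5·266851201 = 2668627525

76 5
11551 760
1755676 115515
266851201 17557520
40559626876 2668627525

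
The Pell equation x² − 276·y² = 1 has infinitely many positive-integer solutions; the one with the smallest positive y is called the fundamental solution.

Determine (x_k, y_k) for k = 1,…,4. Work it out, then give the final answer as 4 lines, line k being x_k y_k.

√276 = [16; 1,1,1,1,2,2,2,1,1,1,1,32, …], period ℓ=12 (even) → k=11
step 0: (16, 1)  from 16·(1,0) + (0,1)
…
step 3: (50, 3)  from 1·(33,2) + (17,1)
step 4: (83, 5)  from 1·(50,3) + (33,2)
…
step 8: (1761, 106)  from 1·(1246,75) + (515,31)
…
step 10: (4768, 287)  from 1·(3007,181) + (1761,106)
step 11: (7775, 468)  from 1·(4768,287) + (3007,181)
fundamental: x₁=7775, y₁=468  (since 60450625 − 276·219024 = 1)
(7775+468√276)^2 = 120901249 + 7277400√276
(7775+468√276)^3 = 1880014414175 + 113163569532√276
(7775+468√276)^4 = 29234224019520001 + 1759693498945200√276

7775 468
120901249 7277400
1880014414175 113163569532
29234224019520001 1759693498945200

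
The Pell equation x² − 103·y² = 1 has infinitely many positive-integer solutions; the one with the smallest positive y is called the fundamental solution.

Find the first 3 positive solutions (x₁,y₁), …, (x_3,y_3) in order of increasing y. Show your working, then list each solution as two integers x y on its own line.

227528 22419
103537981567 10201900464
47115579739725224 4642436017523565

√103 → a₀=10, period (6,1,2,1,1,9,1,1,2,1,6,20); ℓ=12 even so k=11
i=0: a=10 ⇒ p=10, q=1
i=1: a=6 ⇒ p=61, q=6
i=2: a=1 ⇒ p=71, q=7
…
i=4: a=1 ⇒ p=274, q=27
i=5: a=1 ⇒ p=477, q=47
…
i=8: a=1 ⇒ p=9611, q=947
…
i=10: a=1 ⇒ p=33877, q=3338
i=11: a=6 ⇒ p=227528, q=22419
fundamental: x₁=227528, y₁=22419  (since 51768990784 − 103·502611561 = 1)
k=2:  x_2 = 227528·227528+103·22419·22419 = 103537981567,  y_2 = 227528·22419+22419·227528 = 10201900464
k=3:  x_3 = 227528·103537981567+103·22419·10201900464 = 47115579739725224,  y_3 = 227528·10201900464+22419·103537981567 = 4642436017523565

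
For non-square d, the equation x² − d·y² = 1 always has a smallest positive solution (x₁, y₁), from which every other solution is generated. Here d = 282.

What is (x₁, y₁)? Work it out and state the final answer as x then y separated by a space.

√282 = [16; 1,3,1,4,1,3,1,32, …], period ℓ=8 (even) → k=7
a_0=16:  p_0=16·1+0=16,  q_0=16·0+1=1
a_1=1:  p_1=1·16+1=17,  q_1=1·1+0=1
…
a_5=1:  p_5=1·403+84=487,  q_5=1·24+5=29
a_6=3:  p_6=3·487+403=1864,  q_6=3·29+24=111
a_7=1:  p_7=1·1864+487=2351,  q_7=1·111+29=140
fundamental: x₁=2351, y₁=140  (since 5527201 − 282·19600 = 1)

2351 140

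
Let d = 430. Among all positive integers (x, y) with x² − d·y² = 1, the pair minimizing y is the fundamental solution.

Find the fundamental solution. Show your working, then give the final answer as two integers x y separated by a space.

d=430: √d = [20; 1,2,1,3,1,…,2,1,40] (ℓ=14, even), read p_13/q_13
i=0: a=20 ⇒ p=20, q=1
…
i=2: a=2 ⇒ p=62, q=3
i=3: a=1 ⇒ p=83, q=4
i=4: a=3 ⇒ p=311, q=15
i=5: a=1 ⇒ p=394, q=19
i=6: a=6 ⇒ p=2675, q=129
…
i=9: a=1 ⇒ p=155233, q=7486
i=10: a=3 ⇒ p=599138, q=28893
…
i=12: a=2 ⇒ p=2107880, q=101651
i=13: a=1 ⇒ p=2862251, q=138030
fundamental: x₁=2862251, y₁=138030  (since 8192480787001 − 430·19052280900 = 1)

2862251 138030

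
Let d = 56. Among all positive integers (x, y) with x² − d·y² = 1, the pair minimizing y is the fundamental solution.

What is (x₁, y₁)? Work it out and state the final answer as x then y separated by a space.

[7; 2,14] for √56; ℓ=2 ⇒ convergent index 1
i=0: a=7 ⇒ p=7, q=1
i=1: a=2 ⇒ p=15, q=2
→ (15, 2).  Check: 15²=225, 56·2²=224, difference 1.

15 2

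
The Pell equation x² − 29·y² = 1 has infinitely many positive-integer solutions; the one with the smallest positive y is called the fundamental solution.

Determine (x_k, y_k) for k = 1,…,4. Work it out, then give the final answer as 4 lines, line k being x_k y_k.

9801 1820
192119201 35675640
3765920568201 699313893460
73819574785756801 13707950903927280

[5; 2,1,1,2,10] for √29; ℓ=5 ⇒ convergent index 9
k=0  a_k=5  p_k/q_k = 5/1
k=1  a_k=2  p_k/q_k = 11/2
…
k=5  a_k=10  p_k/q_k = 727/135
k=6  a_k=2  p_k/q_k = 1524/283
…
k=8  a_k=1  p_k/q_k = 3775/701
k=9  a_k=2  p_k/q_k = 9801/1820
fundamental: x₁=9801, y₁=1820  (since 96059601 − 29·3312400 = 1)
(x_2, y_2) = (9801·9801 + 29·1820·1820, 9801·1820 + 1820·9801) = (192119201, 35675640)
(x_3, y_3) = (9801·192119201 + 29·1820·35675640, 9801·35675640 + 1820·192119201) = (3765920568201, 699313893460)
(x_4, y_4) = (9801·3765920568201 + 29·1820·699313893460, 9801·699313893460 + 1820·3765920568201) = (73819574785756801, 13707950903927280)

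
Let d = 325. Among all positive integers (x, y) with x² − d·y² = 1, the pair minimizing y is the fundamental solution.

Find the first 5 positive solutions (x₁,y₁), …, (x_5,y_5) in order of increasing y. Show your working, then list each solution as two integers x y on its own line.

649 36
842401 46728
1093435849 60652908
1419278889601 78727427856
1842222905266249 102188140704180

√325 → a₀=18, period (36); ℓ=1 odd so k=1
a_0=18:  p_0=18·1+0=18,  q_0=18·0+1=1
a_1=36:  p_1=36·18+1=649,  q_1=36·1+0=36
(x₁, y₁) = (649, 36);  649² − 325·36² = 1 ✓
(x_2, y_2) = (649·649 + 325·36·36, 649·36 + 36·649) = (842401, 46728)
(x_3, y_3) = (649·842401 + 325·36·46728, 649·46728 + 36·842401) = (1093435849, 60652908)
(x_4, y_4) = (649·1093435849 + 325·36·60652908, 649·60652908 + 36·1093435849) = (1419278889601, 78727427856)
(x_5, y_5) = (649·1419278889601 + 325·36·78727427856, 649·78727427856 + 36·1419278889601) = (1842222905266249, 102188140704180)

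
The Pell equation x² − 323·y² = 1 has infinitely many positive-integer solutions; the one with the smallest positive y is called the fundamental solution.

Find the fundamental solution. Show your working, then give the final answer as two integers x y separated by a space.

18 1

√323 = [17; 1,34, …], period ℓ=2 (even) → k=1
i=0: a=17 ⇒ p=17, q=1
i=1: a=1 ⇒ p=18, q=1
(x₁, y₁) = (18, 1);  18² − 323·1² = 1 ✓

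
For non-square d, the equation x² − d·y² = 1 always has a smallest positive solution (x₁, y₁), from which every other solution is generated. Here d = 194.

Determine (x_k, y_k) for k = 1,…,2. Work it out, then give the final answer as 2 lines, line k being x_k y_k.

195 14
76049 5460

√194 = [13; 1,12,1,26, …], period ℓ=4 (even) → k=3
step 0: (13, 1)  from 13·(1,0) + (0,1)
…
step 2: (181, 13)  from 12·(14,1) + (13,1)
step 3: (195, 14)  from 1·(181,13) + (14,1)
(x₁, y₁) = (195, 14);  195² − 194·14² = 1 ✓
k=2:  x_2 = 195·195+194·14·14 = 76049,  y_2 = 195·14+14·195 = 5460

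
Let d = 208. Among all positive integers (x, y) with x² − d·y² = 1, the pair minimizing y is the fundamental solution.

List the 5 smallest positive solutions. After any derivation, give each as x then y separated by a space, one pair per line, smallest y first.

d=208: √d = [14; 2,2,1,2,2,28] (ℓ=6, even), read p_5/q_5
k=0  a_k=14  p_k/q_k = 14/1
k=1  a_k=2  p_k/q_k = 29/2
k=2  a_k=2  p_k/q_k = 72/5
k=3  a_k=1  p_k/q_k = 101/7
k=4  a_k=2  p_k/q_k = 274/19
k=5  a_k=2  p_k/q_k = 649/45
→ (649, 45).  Check: 649²=421201, 208·45²=421200, difference 1.
(x_2, y_2) = (649·649 + 208·45·45, 649·45 + 45·649) = (842401, 58410)
(x_3, y_3) = (649·842401 + 208·45·58410, 649·58410 + 45·842401) = (1093435849, 75816135)
(x_4, y_4) = (649·1093435849 + 208·45·75816135, 649·75816135 + 45·1093435849) = (1419278889601, 98409284820)
(x_5, y_5) = (649·1419278889601 + 208·45·98409284820, 649·98409284820 + 45·1419278889601) = (1842222905266249, 127735175880225)

649 45
842401 58410
1093435849 75816135
1419278889601 98409284820
1842222905266249 127735175880225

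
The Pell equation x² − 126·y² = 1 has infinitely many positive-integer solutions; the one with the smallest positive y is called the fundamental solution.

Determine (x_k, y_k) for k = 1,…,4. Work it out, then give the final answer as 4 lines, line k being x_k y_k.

449 40
403201 35920
362074049 32256120
325142092801 28965959840

[11; 4,2,4,22] for √126; ℓ=4 ⇒ convergent index 3
a_0=11:  p_0=11·1+0=11,  q_0=11·0+1=1
a_1=4:  p_1=4·11+1=45,  q_1=4·1+0=4
a_2=2:  p_2=2·45+11=101,  q_2=2·4+1=9
a_3=4:  p_3=4·101+45=449,  q_3=4·9+4=40
fundamental: x₁=449, y₁=40  (since 201601 − 126·1600 = 1)
(x_2, y_2) = (449·449 + 126·40·40, 449·40 + 40·449) = (403201, 35920)
(x_3, y_3) = (449·403201 + 126·40·35920, 449·35920 + 40·403201) = (362074049, 32256120)
(x_4, y_4) = (449·362074049 + 126·40·32256120, 449·32256120 + 40·362074049) = (325142092801, 28965959840)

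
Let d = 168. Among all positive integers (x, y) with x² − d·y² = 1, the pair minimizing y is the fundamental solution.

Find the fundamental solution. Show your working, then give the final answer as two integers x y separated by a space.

d=168: √d = [12; 1,24] (ℓ=2, even), read p_1/q_1
a_0=12:  p_0=12·1+0=12,  q_0=12·0+1=1
a_1=1:  p_1=1·12+1=13,  q_1=1·1+0=1
(x₁, y₁) = (13, 1);  13² − 168·1² = 1 ✓

13 1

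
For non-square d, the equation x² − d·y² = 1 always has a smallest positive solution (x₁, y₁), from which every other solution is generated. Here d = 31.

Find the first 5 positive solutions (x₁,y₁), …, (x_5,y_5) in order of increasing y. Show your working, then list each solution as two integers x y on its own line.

[5; 1,1,3,5,3,1,1,10] for √31; ℓ=8 ⇒ convergent index 7
step 0: (5, 1)  from 5·(1,0) + (0,1)
step 1: (6, 1)  from 1·(5,1) + (1,0)
step 2: (11, 2)  from 1·(6,1) + (5,1)
step 3: (39, 7)  from 3·(11,2) + (6,1)
step 4: (206, 37)  from 5·(39,7) + (11,2)
step 5: (657, 118)  from 3·(206,37) + (39,7)
step 6: (863, 155)  from 1·(657,118) + (206,37)
step 7: (1520, 273)  from 1·(863,155) + (657,118)
fundamental: x₁=1520, y₁=273  (since 2310400 − 31·74529 = 1)
n=2: (1520,273)∘(1520,273) = (1520·1520+31·273·273, 1520·273+273·1520) = (4620799,829920)
n=3: (4620799,829920)∘(1520,273) = (1520·4620799+31·273·829920, 1520·829920+273·4620799) = (14047227440,2522956527)
n=4: (14047227440,2522956527)∘(1520,273) = (1520·14047227440+31·273·2522956527, 1520·2522956527+273·14047227440) = (42703566796801,7669787012160)
n=5: (42703566796801,7669787012160)∘(1520,273) = (1520·42703566796801+31·273·7669787012160, 1520·7669787012160+273·42703566796801) = (129818829015047600,23316149994009873)

1520 273
4620799 829920
14047227440 2522956527
42703566796801 7669787012160
129818829015047600 23316149994009873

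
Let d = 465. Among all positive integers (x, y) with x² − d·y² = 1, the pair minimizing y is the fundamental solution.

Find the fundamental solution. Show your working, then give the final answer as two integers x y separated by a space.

d=465: √d = [21; 1,1,3,2,2,2,3,1,1,42] (ℓ=10, even), read p_9/q_9
k=0  a_k=21  p_k/q_k = 21/1
…
k=4  a_k=2  p_k/q_k = 345/16
…
k=6  a_k=2  p_k/q_k = 2027/94
…
k=8  a_k=1  p_k/q_k = 8949/415
k=9  a_k=1  p_k/q_k = 15871/736
→ (15871, 736).  Check: 15871²=251888641, 465·736²=251888640, difference 1.

15871 736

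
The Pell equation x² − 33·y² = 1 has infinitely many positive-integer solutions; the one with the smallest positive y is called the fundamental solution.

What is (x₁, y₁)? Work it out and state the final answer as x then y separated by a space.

23 4

√33 = [5; 1,2,1,10, …], period ℓ=4 (even) → k=3
k=0  a_k=5  p_k/q_k = 5/1
k=1  a_k=1  p_k/q_k = 6/1
k=2  a_k=2  p_k/q_k = 17/3
k=3  a_k=1  p_k/q_k = 23/4
fundamental: x₁=23, y₁=4  (since 529 − 33·16 = 1)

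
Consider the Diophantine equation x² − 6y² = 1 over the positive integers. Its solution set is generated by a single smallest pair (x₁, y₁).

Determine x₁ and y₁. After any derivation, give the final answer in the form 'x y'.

√6 = [2; 2,4, …], period ℓ=2 (even) → k=1
k=0  a_k=2  p_k/q_k = 2/1
k=1  a_k=2  p_k/q_k = 5/2
→ (5, 2).  Check: 5²=25, 6·2²=24, difference 1.

5 2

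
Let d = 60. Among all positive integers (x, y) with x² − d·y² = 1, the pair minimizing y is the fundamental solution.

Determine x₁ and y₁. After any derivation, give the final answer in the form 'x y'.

√60 → a₀=7, period (1,2,1,14); ℓ=4 even so k=3
step 0: (7, 1)  from 7·(1,0) + (0,1)
…
step 2: (23, 3)  from 2·(8,1) + (7,1)
step 3: (31, 4)  from 1·(23,3) + (8,1)
→ (31, 4).  Check: 31²=961, 60·4²=960, difference 1.

31 4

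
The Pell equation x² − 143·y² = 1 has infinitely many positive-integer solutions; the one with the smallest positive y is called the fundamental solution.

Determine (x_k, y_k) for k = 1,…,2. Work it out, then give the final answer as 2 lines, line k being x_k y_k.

d=143: √d = [11; 1,22] (ℓ=2, even), read p_1/q_1
i=0: a=11 ⇒ p=11, q=1
i=1: a=1 ⇒ p=12, q=1
→ (12, 1).  Check: 12²=144, 143·1²=143, difference 1.
n=2: (12,1)∘(12,1) = (12·12+143·1·1, 12·1+1·12) = (287,24)

12 1
287 24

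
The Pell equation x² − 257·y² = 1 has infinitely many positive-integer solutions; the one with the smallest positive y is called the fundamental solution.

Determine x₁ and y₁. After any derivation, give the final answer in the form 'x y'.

[16; 32] for √257; ℓ=1 ⇒ convergent index 1
a_0=16:  p_0=16·1+0=16,  q_0=16·0+1=1
a_1=32:  p_1=32·16+1=513,  q_1=32·1+0=32
(x₁, y₁) = (513, 32);  513² − 257·32² = 1 ✓

513 32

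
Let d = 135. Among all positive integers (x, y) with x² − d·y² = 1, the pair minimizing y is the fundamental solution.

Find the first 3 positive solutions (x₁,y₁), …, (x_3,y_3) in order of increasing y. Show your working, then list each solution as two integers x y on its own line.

244 21
119071 10248
58106404 5001003

√135 = [11; 1,1,1,1,1,1,1,22, …], period ℓ=8 (even) → k=7
k=0  a_k=11  p_k/q_k = 11/1
…
k=3  a_k=1  p_k/q_k = 35/3
k=4  a_k=1  p_k/q_k = 58/5
…
k=6  a_k=1  p_k/q_k = 151/13
k=7  a_k=1  p_k/q_k = 244/21
fundamental: x₁=244, y₁=21  (since 59536 − 135·441 = 1)
(244+21√135)^2 = 119071 + 10248√135
(244+21√135)^3 = 58106404 + 5001003√135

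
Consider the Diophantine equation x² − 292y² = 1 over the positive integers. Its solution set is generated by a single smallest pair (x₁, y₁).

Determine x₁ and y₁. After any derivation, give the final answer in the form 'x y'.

√292 = [17; 11,2,1,3,8,3,1,2,11,34, …], period ℓ=10 (even) → k=9
k=0  a_k=17  p_k/q_k = 17/1
k=1  a_k=11  p_k/q_k = 188/11
…
k=3  a_k=1  p_k/q_k = 581/34
k=4  a_k=3  p_k/q_k = 2136/125
k=5  a_k=8  p_k/q_k = 17669/1034
k=6  a_k=3  p_k/q_k = 55143/3227
k=7  a_k=1  p_k/q_k = 72812/4261
k=8  a_k=2  p_k/q_k = 200767/11749
k=9  a_k=11  p_k/q_k = 2281249/133500
(x₁, y₁) = (2281249, 133500);  2281249² − 292·133500² = 1 ✓

2281249 133500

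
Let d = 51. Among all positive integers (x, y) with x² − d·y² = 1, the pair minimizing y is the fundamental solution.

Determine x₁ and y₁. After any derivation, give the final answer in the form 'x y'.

√51 → a₀=7, period (7,14); ℓ=2 even so k=1
a_0=7:  p_0=7·1+0=7,  q_0=7·0+1=1
a_1=7:  p_1=7·7+1=50,  q_1=7·1+0=7
(x₁, y₁) = (50, 7);  50² − 51·7² = 1 ✓

50 7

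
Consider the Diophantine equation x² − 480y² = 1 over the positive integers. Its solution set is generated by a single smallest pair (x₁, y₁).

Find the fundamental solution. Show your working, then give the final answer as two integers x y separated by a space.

√480 → a₀=21, period (1,9,1,42); ℓ=4 even so k=3
k=0  a_k=21  p_k/q_k = 21/1
…
k=2  a_k=9  p_k/q_k = 219/10
k=3  a_k=1  p_k/q_k = 241/11
fundamental: x₁=241, y₁=11  (since 58081 − 480·121 = 1)

241 11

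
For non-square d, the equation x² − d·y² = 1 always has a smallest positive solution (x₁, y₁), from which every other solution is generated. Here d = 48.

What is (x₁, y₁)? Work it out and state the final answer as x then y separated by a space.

[6; 1,12] for √48; ℓ=2 ⇒ convergent index 1
i=0: a=6 ⇒ p=6, q=1
i=1: a=1 ⇒ p=7, q=1
→ (7, 1).  Check: 7²=49, 48·1²=48, difference 1.

7 1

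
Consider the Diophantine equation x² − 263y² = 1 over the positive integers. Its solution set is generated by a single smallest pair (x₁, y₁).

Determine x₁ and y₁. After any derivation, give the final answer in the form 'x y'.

[16; 4,1,1,1,1,15,1,1,1,1,4,32] for √263; ℓ=12 ⇒ convergent index 11
step 0: (16, 1)  from 16·(1,0) + (0,1)
step 1: (65, 4)  from 4·(16,1) + (1,0)
step 2: (81, 5)  from 1·(65,4) + (16,1)
…
step 5: (373, 23)  from 1·(227,14) + (146,9)
step 6: (5822, 359)  from 15·(373,23) + (227,14)
step 7: (6195, 382)  from 1·(5822,359) + (373,23)
step 8: (12017, 741)  from 1·(6195,382) + (5822,359)
…
step 10: (30229, 1864)  from 1·(18212,1123) + (12017,741)
step 11: (139128, 8579)  from 4·(30229,1864) + (18212,1123)
fundamental: x₁=139128, y₁=8579  (since 19356600384 − 263·73599241 = 1)

139128 8579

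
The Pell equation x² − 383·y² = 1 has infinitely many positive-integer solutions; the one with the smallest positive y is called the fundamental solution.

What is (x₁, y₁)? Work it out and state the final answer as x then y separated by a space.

√383 = [19; 1,1,3,19,3,1,1,38, …], period ℓ=8 (even) → k=7
step 0: (19, 1)  from 19·(1,0) + (0,1)
step 1: (20, 1)  from 1·(19,1) + (1,0)
…
step 4: (2642, 135)  from 19·(137,7) + (39,2)
step 5: (8063, 412)  from 3·(2642,135) + (137,7)
step 6: (10705, 547)  from 1·(8063,412) + (2642,135)
step 7: (18768, 959)  from 1·(10705,547) + (8063,412)
(x₁, y₁) = (18768, 959);  18768² − 383·959² = 1 ✓

18768 959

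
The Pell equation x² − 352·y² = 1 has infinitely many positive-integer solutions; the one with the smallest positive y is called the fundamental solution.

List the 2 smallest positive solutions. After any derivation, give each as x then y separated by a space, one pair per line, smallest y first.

√352 → a₀=18, period (1,3,5,9,5,3,1,36); ℓ=8 even so k=7
i=0: a=18 ⇒ p=18, q=1
i=1: a=1 ⇒ p=19, q=1
…
i=6: a=3 ⇒ p=59118, q=3151
i=7: a=1 ⇒ p=77617, q=4137
fundamental: x₁=77617, y₁=4137  (since 6024398689 − 352·17114769 = 1)
(77617+4137√352)^2 = 12048797377 + 642203058√352

77617 4137
12048797377 642203058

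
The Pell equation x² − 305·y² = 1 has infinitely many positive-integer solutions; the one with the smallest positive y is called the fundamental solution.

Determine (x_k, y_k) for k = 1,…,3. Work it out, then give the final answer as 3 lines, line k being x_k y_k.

489 28
478241 27384
467719209 26781524

√305 = [17; 2,6,2,34, …], period ℓ=4 (even) → k=3
k=0  a_k=17  p_k/q_k = 17/1
…
k=2  a_k=6  p_k/q_k = 227/13
k=3  a_k=2  p_k/q_k = 489/28
→ (489, 28).  Check: 489²=239121, 305·28²=239120, difference 1.
(x_2, y_2) = (489·489 + 305·28·28, 489·28 + 28·489) = (478241, 27384)
(x_3, y_3) = (489·478241 + 305·28·27384, 489·27384 + 28·478241) = (467719209, 26781524)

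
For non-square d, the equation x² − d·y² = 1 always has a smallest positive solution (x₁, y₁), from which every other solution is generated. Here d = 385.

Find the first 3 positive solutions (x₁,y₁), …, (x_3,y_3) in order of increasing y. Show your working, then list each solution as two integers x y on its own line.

√385 = [19; 1,1,1,1,1,…,1,1,38, …], period ℓ=16 (even) → k=15
a_0=19:  p_0=19·1+0=19,  q_0=19·0+1=1
a_1=1:  p_1=1·19+1=20,  q_1=1·1+0=1
…
a_4=1:  p_4=1·59+39=98,  q_4=1·3+2=5
a_5=1:  p_5=1·98+59=157,  q_5=1·5+3=8
…
a_7=1:  p_7=1·569+157=726,  q_7=1·29+8=37
…
a_9=1:  p_9=1·2021+726=2747,  q_9=1·103+37=140
a_10=3:  p_10=3·2747+2021=10262,  q_10=3·140+103=523
a_11=1:  p_11=1·10262+2747=13009,  q_11=1·523+140=663
a_12=1:  p_12=1·13009+10262=23271,  q_12=1·663+523=1186
a_13=1:  p_13=1·23271+13009=36280,  q_13=1·1186+663=1849
a_14=1:  p_14=1·36280+23271=59551,  q_14=1·1849+1186=3035
a_15=1:  p_15=1·59551+36280=95831,  q_15=1·3035+1849=4884
(x₁, y₁) = (95831, 4884);  95831² − 385·4884² = 1 ✓
(95831+4884√385)^2 = 18367161121 + 936077208√385
(95831+4884√385)^3 = 3520286834677271 + 179410429834812√385

95831 4884
18367161121 936077208
3520286834677271 179410429834812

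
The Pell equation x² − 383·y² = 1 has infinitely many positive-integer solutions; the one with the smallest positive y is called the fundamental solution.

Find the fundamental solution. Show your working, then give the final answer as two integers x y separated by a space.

√383 = [19; 1,1,3,19,3,1,1,38, …], period ℓ=8 (even) → k=7
k=0  a_k=19  p_k/q_k = 19/1
k=1  a_k=1  p_k/q_k = 20/1
…
k=4  a_k=19  p_k/q_k = 2642/135
…
k=6  a_k=1  p_k/q_k = 10705/547
k=7  a_k=1  p_k/q_k = 18768/959
fundamental: x₁=18768, y₁=959  (since 352237824 − 383·919681 = 1)

18768 959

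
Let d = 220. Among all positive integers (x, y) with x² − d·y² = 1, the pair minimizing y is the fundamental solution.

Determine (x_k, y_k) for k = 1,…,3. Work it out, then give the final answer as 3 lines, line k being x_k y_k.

89 6
15841 1068
2819609 190098

√220 → a₀=14, period (1,4,1,28); ℓ=4 even so k=3
k=0  a_k=14  p_k/q_k = 14/1
k=1  a_k=1  p_k/q_k = 15/1
k=2  a_k=4  p_k/q_k = 74/5
k=3  a_k=1  p_k/q_k = 89/6
(x₁, y₁) = (89, 6);  89² − 220·6² = 1 ✓
k=2:  x_2 = 89·89+220·6·6 = 15841,  y_2 = 89·6+6·89 = 1068
k=3:  x_3 = 89·15841+220·6·1068 = 2819609,  y_3 = 89·1068+6·15841 = 190098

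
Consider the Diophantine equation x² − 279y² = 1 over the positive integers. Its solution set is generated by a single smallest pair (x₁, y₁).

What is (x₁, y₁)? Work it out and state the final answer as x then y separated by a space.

√279 → a₀=16, period (1,2,2,1,2,2,1,32); ℓ=8 even so k=7
k=0  a_k=16  p_k/q_k = 16/1
k=1  a_k=1  p_k/q_k = 17/1
…
k=4  a_k=1  p_k/q_k = 167/10
k=5  a_k=2  p_k/q_k = 451/27
k=6  a_k=2  p_k/q_k = 1069/64
k=7  a_k=1  p_k/q_k = 1520/91
(x₁, y₁) = (1520, 91);  1520² − 279·91² = 1 ✓

1520 91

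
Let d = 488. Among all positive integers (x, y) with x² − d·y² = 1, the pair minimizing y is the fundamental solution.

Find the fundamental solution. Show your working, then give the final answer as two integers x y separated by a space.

√488 → a₀=22, period (11,44); ℓ=2 even so k=1
a_0=22:  p_0=22·1+0=22,  q_0=22·0+1=1
a_1=11:  p_1=11·22+1=243,  q_1=11·1+0=11
→ (243, 11).  Check: 243²=59049, 488·11²=59048, difference 1.

243 11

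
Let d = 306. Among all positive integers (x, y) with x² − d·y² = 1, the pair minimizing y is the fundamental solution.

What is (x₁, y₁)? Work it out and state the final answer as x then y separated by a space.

√306 → a₀=17, period (2,34); ℓ=2 even so k=1
a_0=17:  p_0=17·1+0=17,  q_0=17·0+1=1
a_1=2:  p_1=2·17+1=35,  q_1=2·1+0=2
(x₁, y₁) = (35, 2);  35² − 306·2² = 1 ✓

35 2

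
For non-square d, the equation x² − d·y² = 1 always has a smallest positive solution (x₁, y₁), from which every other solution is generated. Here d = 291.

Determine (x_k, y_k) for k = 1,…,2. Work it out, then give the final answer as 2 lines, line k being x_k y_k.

290 17
168199 9860

√291 → a₀=17, period (17,34); ℓ=2 even so k=1
k=0  a_k=17  p_k/q_k = 17/1
k=1  a_k=17  p_k/q_k = 290/17
(x₁, y₁) = (290, 17);  290² − 291·17² = 1 ✓
(x_2, y_2) = (290·290 + 291·17·17, 290·17 + 17·290) = (168199, 9860)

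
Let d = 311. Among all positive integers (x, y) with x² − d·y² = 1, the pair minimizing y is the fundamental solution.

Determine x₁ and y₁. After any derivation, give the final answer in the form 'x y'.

√311 = [17; 1,1,1,2,1,…,1,1,34, …], period ℓ=16 (even) → k=15
a_0=17:  p_0=17·1+0=17,  q_0=17·0+1=1
…
a_4=2:  p_4=2·53+35=141,  q_4=2·3+2=8
a_5=1:  p_5=1·141+53=194,  q_5=1·8+3=11
a_6=6:  p_6=6·194+141=1305,  q_6=6·11+8=74
a_7=3:  p_7=3·1305+194=4109,  q_7=3·74+11=233
a_8=17:  p_8=17·4109+1305=71158,  q_8=17·233+74=4035
a_9=3:  p_9=3·71158+4109=217583,  q_9=3·4035+233=12338
…
a_12=2:  p_12=2·1594239+1376656=4565134,  q_12=2·90401+78063=258865
a_13=1:  p_13=1·4565134+1594239=6159373,  q_13=1·258865+90401=349266
a_14=1:  p_14=1·6159373+4565134=10724507,  q_14=1·349266+258865=608131
a_15=1:  p_15=1·10724507+6159373=16883880,  q_15=1·608131+349266=957397
(x₁, y₁) = (16883880, 957397);  16883880² − 311·957397² = 1 ✓

16883880 957397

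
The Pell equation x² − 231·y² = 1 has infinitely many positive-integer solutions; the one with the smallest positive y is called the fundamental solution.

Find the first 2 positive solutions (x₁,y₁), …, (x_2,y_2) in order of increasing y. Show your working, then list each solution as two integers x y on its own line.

[15; 5,30] for √231; ℓ=2 ⇒ convergent index 1
step 0: (15, 1)  from 15·(1,0) + (0,1)
step 1: (76, 5)  from 5·(15,1) + (1,0)
(x₁, y₁) = (76, 5);  76² − 231·5² = 1 ✓
k=2:  x_2 = 76·76+231·5·5 = 11551,  y_2 = 76·5+5·76 = 760

76 5
11551 760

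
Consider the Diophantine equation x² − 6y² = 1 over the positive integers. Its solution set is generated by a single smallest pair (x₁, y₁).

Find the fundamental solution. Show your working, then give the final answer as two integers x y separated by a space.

√6 = [2; 2,4, …], period ℓ=2 (even) → k=1
k=0  a_k=2  p_k/q_k = 2/1
k=1  a_k=2  p_k/q_k = 5/2
(x₁, y₁) = (5, 2);  5² − 6·2² = 1 ✓

5 2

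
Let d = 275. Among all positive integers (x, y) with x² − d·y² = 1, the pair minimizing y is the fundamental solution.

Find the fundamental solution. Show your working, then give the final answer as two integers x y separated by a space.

199 12

√275 = [16; 1,1,2,1,1,32, …], period ℓ=6 (even) → k=5
k=0  a_k=16  p_k/q_k = 16/1
…
k=4  a_k=1  p_k/q_k = 116/7
k=5  a_k=1  p_k/q_k = 199/12
fundamental: x₁=199, y₁=12  (since 39601 − 275·144 = 1)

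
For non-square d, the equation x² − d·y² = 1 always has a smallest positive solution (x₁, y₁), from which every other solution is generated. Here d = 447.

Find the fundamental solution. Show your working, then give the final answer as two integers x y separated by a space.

148 7

d=447: √d = [21; 7,42] (ℓ=2, even), read p_1/q_1
a_0=21:  p_0=21·1+0=21,  q_0=21·0+1=1
a_1=7:  p_1=7·21+1=148,  q_1=7·1+0=7
→ (148, 7).  Check: 148²=21904, 447·7²=21903, difference 1.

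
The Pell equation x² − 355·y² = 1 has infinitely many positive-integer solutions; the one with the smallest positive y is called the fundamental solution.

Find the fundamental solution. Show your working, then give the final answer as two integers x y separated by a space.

954809 50676

d=355: √d = [18; 1,5,3,3,1,6,1,3,3,5,1,36] (ℓ=12, even), read p_11/q_11
step 0: (18, 1)  from 18·(1,0) + (0,1)
step 1: (19, 1)  from 1·(18,1) + (1,0)
step 2: (113, 6)  from 5·(19,1) + (18,1)
step 3: (358, 19)  from 3·(113,6) + (19,1)
…
step 5: (1545, 82)  from 1·(1187,63) + (358,19)
step 6: (10457, 555)  from 6·(1545,82) + (1187,63)
step 7: (12002, 637)  from 1·(10457,555) + (1545,82)
step 8: (46463, 2466)  from 3·(12002,637) + (10457,555)
step 9: (151391, 8035)  from 3·(46463,2466) + (12002,637)
step 10: (803418, 42641)  from 5·(151391,8035) + (46463,2466)
step 11: (954809, 50676)  from 1·(803418,42641) + (151391,8035)
→ (954809, 50676).  Check: 954809²=911660226481, 355·50676²=911660226480, difference 1.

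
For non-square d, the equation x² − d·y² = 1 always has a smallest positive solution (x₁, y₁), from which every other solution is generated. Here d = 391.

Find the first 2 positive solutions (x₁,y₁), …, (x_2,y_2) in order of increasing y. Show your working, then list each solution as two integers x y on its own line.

7338680 371133
107712448284799 5447252648880

√391 = [19; 1,3,2,2,1,…,3,1,38, …], period ℓ=16 (even) → k=15
step 0: (19, 1)  from 19·(1,0) + (0,1)
…
step 3: (178, 9)  from 2·(79,4) + (20,1)
step 4: (435, 22)  from 2·(178,9) + (79,4)
…
step 7: (2709, 137)  from 2·(1048,53) + (613,31)
step 8: (52519, 2656)  from 19·(2709,137) + (1048,53)
step 9: (107747, 5449)  from 2·(52519,2656) + (2709,137)
step 10: (160266, 8105)  from 1·(107747,5449) + (52519,2656)
…
step 13: (1660597, 83980)  from 2·(696292,35213) + (268013,13554)
step 14: (5678083, 287153)  from 3·(1660597,83980) + (696292,35213)
step 15: (7338680, 371133)  from 1·(5678083,287153) + (1660597,83980)
→ (7338680, 371133).  Check: 7338680²=53856224142400, 391·371133²=53856224142399, difference 1.
n=2: (7338680,371133)∘(7338680,371133) = (7338680·7338680+391·371133·371133, 7338680·371133+371133·7338680) = (107712448284799,5447252648880)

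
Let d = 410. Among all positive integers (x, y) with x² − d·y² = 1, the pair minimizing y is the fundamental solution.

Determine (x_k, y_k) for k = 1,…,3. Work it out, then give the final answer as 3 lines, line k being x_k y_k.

√410 = [20; 4,40, …], period ℓ=2 (even) → k=1
i=0: a=20 ⇒ p=20, q=1
i=1: a=4 ⇒ p=81, q=4
fundamental: x₁=81, y₁=4  (since 6561 − 410·16 = 1)
(x_2, y_2) = (81·81 + 410·4·4, 81·4 + 4·81) = (13121, 648)
(x_3, y_3) = (81·13121 + 410·4·648, 81·648 + 4·13121) = (2125521, 104972)

81 4
13121 648
2125521 104972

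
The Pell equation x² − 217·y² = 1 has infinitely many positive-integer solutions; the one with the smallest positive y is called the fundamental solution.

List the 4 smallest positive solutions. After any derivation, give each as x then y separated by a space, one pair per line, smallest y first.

d=217: √d = [14; 1,2,1,2,1,…,2,1,28] (ℓ=16, even), read p_15/q_15
k=0  a_k=14  p_k/q_k = 14/1
…
k=2  a_k=2  p_k/q_k = 44/3
k=3  a_k=1  p_k/q_k = 59/4
k=4  a_k=2  p_k/q_k = 162/11
k=5  a_k=1  p_k/q_k = 221/15
…
k=7  a_k=9  p_k/q_k = 3668/249
k=8  a_k=4  p_k/q_k = 15055/1022
k=9  a_k=9  p_k/q_k = 139163/9447
…
k=12  a_k=2  p_k/q_k = 740980/50301
…
k=14  a_k=2  p_k/q_k = 2809702/190735
k=15  a_k=1  p_k/q_k = 3844063/260952
→ (3844063, 260952).  Check: 3844063²=14776820347969, 217·260952²=14776820347968, difference 1.
(3844063+260952√217)^2 = 29553640695937 + 2006231855952√217
(3844063+260952√217)^3 = 227212113429087499999 + 15424163293772565000√217
(3844063+260952√217)^4 = 1746835356769087211376615937 + 118582910847096488831334048√217

3844063 260952
29553640695937 2006231855952
227212113429087499999 15424163293772565000
1746835356769087211376615937 118582910847096488831334048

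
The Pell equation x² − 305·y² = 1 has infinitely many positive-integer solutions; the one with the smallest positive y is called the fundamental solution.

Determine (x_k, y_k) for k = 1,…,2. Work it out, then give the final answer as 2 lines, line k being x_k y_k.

[17; 2,6,2,34] for √305; ℓ=4 ⇒ convergent index 3
a_0=17:  p_0=17·1+0=17,  q_0=17·0+1=1
a_1=2:  p_1=2·17+1=35,  q_1=2·1+0=2
a_2=6:  p_2=6·35+17=227,  q_2=6·2+1=13
a_3=2:  p_3=2·227+35=489,  q_3=2·13+2=28
fundamental: x₁=489, y₁=28  (since 239121 − 305·784 = 1)
(x_2, y_2) = (489·489 + 305·28·28, 489·28 + 28·489) = (478241, 27384)

489 28
478241 27384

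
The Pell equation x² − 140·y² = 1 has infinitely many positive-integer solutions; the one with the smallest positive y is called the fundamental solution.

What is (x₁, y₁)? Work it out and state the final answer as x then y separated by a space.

d=140: √d = [11; 1,4,1,22] (ℓ=4, even), read p_3/q_3
k=0  a_k=11  p_k/q_k = 11/1
…
k=2  a_k=4  p_k/q_k = 59/5
k=3  a_k=1  p_k/q_k = 71/6
→ (71, 6).  Check: 71²=5041, 140·6²=5040, difference 1.

71 6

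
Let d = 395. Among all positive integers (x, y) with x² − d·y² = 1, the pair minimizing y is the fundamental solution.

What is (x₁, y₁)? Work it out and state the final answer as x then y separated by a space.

[19; 1,6,1,38] for √395; ℓ=4 ⇒ convergent index 3
step 0: (19, 1)  from 19·(1,0) + (0,1)
…
step 2: (139, 7)  from 6·(20,1) + (19,1)
step 3: (159, 8)  from 1·(139,7) + (20,1)
(x₁, y₁) = (159, 8);  159² − 395·8² = 1 ✓

159 8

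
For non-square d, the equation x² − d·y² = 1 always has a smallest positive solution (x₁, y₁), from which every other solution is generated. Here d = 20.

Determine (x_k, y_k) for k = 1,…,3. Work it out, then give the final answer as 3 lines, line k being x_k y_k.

√20 → a₀=4, period (2,8); ℓ=2 even so k=1
a_0=4:  p_0=4·1+0=4,  q_0=4·0+1=1
a_1=2:  p_1=2·4+1=9,  q_1=2·1+0=2
→ (9, 2).  Check: 9²=81, 20·2²=80, difference 1.
(9+2√20)^2 = 161 + 36√20
(9+2√20)^3 = 2889 + 646√20

9 2
161 36
2889 646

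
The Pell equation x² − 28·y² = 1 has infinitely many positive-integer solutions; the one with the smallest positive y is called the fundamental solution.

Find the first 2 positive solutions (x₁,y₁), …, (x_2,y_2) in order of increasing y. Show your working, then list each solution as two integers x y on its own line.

√28 = [5; 3,2,3,10, …], period ℓ=4 (even) → k=3
k=0  a_k=5  p_k/q_k = 5/1
k=1  a_k=3  p_k/q_k = 16/3
k=2  a_k=2  p_k/q_k = 37/7
k=3  a_k=3  p_k/q_k = 127/24
(x₁, y₁) = (127, 24);  127² − 28·24² = 1 ✓
(x_2, y_2) = (127·127 + 28·24·24, 127·24 + 24·127) = (32257, 6096)

127 24
32257 6096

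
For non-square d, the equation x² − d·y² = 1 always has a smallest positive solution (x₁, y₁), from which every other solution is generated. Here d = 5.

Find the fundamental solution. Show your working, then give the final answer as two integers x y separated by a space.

d=5: √d = [2; 4] (ℓ=1, odd), read p_1/q_1
step 0: (2, 1)  from 2·(1,0) + (0,1)
step 1: (9, 4)  from 4·(2,1) + (1,0)
fundamental: x₁=9, y₁=4  (since 81 − 5·16 = 1)

9 4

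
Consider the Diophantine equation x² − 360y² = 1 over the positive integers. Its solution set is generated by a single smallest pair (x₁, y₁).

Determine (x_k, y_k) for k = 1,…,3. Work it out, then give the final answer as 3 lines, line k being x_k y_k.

√360 → a₀=18, period (1,36); ℓ=2 even so k=1
a_0=18:  p_0=18·1+0=18,  q_0=18·0+1=1
a_1=1:  p_1=1·18+1=19,  q_1=1·1+0=1
fundamental: x₁=19, y₁=1  (since 361 − 360·1 = 1)
(x_2, y_2) = (19·19 + 360·1·1, 19·1 + 1·19) = (721, 38)
(x_3, y_3) = (19·721 + 360·1·38, 19·38 + 1·721) = (27379, 1443)

19 1
721 38
27379 1443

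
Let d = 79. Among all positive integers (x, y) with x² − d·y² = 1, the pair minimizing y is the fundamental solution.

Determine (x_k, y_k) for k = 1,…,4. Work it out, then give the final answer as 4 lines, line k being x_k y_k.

80 9
12799 1440
2047760 230391
327628801 36861120

√79 → a₀=8, period (1,7,1,16); ℓ=4 even so k=3
k=0  a_k=8  p_k/q_k = 8/1
k=1  a_k=1  p_k/q_k = 9/1
k=2  a_k=7  p_k/q_k = 71/8
k=3  a_k=1  p_k/q_k = 80/9
fundamental: x₁=80, y₁=9  (since 6400 − 79·81 = 1)
(x_2, y_2) = (80·80 + 79·9·9, 80·9 + 9·80) = (12799, 1440)
(x_3, y_3) = (80·12799 + 79·9·1440, 80·1440 + 9·12799) = (2047760, 230391)
(x_4, y_4) = (80·2047760 + 79·9·230391, 80·230391 + 9·2047760) = (327628801, 36861120)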